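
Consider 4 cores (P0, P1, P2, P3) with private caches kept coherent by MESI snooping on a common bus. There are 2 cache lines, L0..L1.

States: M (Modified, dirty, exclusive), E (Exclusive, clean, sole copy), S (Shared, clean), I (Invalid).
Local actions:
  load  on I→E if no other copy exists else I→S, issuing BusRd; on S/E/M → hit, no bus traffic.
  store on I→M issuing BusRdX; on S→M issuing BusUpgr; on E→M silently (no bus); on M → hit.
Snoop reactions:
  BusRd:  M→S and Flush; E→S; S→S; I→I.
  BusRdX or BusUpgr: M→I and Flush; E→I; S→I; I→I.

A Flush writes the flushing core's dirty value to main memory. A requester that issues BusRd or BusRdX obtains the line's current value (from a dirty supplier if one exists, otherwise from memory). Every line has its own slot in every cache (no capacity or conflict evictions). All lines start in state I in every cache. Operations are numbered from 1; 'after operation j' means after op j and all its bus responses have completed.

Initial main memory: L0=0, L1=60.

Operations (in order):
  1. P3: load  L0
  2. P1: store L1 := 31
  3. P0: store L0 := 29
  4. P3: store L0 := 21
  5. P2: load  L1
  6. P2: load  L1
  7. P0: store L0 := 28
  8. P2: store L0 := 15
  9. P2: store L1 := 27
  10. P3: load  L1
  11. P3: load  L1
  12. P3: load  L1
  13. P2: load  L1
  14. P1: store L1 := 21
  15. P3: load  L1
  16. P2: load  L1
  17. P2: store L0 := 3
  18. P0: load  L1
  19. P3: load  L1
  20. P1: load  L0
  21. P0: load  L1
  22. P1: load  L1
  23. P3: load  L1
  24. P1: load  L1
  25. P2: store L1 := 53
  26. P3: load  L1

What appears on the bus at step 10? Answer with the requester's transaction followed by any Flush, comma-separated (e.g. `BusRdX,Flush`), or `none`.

  op1 P3: load  L0 → I/I/I/E on L0; bus BusRd; mem=0
  op2 P1: store L1 := 31 → I/M/I/I on L1; bus BusRdX; mem=60
  op3 P0: store L0 := 29 → M/I/I/I on L0; bus BusRdX; mem=0
  op4 P3: store L0 := 21 → I/I/I/M on L0; bus BusRdX Flush; mem=29
  op5 P2: load  L1 → I/S/S/I on L1; bus BusRd Flush; mem=31
  op6 P2: load  L1 → I/S/S/I on L1; bus (none); mem=31
  op7 P0: store L0 := 28 → M/I/I/I on L0; bus BusRdX Flush; mem=21
  op8 P2: store L0 := 15 → I/I/M/I on L0; bus BusRdX Flush; mem=28
  op9 P2: store L1 := 27 → I/I/M/I on L1; bus BusUpgr; mem=31
  op10 P3: load  L1 → I/I/S/S on L1; bus BusRd Flush; mem=27
  op11 P3: load  L1 → I/I/S/S on L1; bus (none); mem=27
  op12 P3: load  L1 → I/I/S/S on L1; bus (none); mem=27
  op13 P2: load  L1 → I/I/S/S on L1; bus (none); mem=27
  op14 P1: store L1 := 21 → I/M/I/I on L1; bus BusRdX; mem=27
  op15 P3: load  L1 → I/S/I/S on L1; bus BusRd Flush; mem=21
  op16 P2: load  L1 → I/S/S/S on L1; bus BusRd; mem=21
  op17 P2: store L0 := 3 → I/I/M/I on L0; bus (none); mem=28
  op18 P0: load  L1 → S/S/S/S on L1; bus BusRd; mem=21
  op19 P3: load  L1 → S/S/S/S on L1; bus (none); mem=21
  op20 P1: load  L0 → I/S/S/I on L0; bus BusRd Flush; mem=3
  op21 P0: load  L1 → S/S/S/S on L1; bus (none); mem=21
  op22 P1: load  L1 → S/S/S/S on L1; bus (none); mem=21
  op23 P3: load  L1 → S/S/S/S on L1; bus (none); mem=21
  op24 P1: load  L1 → S/S/S/S on L1; bus (none); mem=21
  op25 P2: store L1 := 53 → I/I/M/I on L1; bus BusUpgr; mem=21
  op26 P3: load  L1 → I/I/S/S on L1; bus BusRd Flush; mem=53

bus = BusRd,Flush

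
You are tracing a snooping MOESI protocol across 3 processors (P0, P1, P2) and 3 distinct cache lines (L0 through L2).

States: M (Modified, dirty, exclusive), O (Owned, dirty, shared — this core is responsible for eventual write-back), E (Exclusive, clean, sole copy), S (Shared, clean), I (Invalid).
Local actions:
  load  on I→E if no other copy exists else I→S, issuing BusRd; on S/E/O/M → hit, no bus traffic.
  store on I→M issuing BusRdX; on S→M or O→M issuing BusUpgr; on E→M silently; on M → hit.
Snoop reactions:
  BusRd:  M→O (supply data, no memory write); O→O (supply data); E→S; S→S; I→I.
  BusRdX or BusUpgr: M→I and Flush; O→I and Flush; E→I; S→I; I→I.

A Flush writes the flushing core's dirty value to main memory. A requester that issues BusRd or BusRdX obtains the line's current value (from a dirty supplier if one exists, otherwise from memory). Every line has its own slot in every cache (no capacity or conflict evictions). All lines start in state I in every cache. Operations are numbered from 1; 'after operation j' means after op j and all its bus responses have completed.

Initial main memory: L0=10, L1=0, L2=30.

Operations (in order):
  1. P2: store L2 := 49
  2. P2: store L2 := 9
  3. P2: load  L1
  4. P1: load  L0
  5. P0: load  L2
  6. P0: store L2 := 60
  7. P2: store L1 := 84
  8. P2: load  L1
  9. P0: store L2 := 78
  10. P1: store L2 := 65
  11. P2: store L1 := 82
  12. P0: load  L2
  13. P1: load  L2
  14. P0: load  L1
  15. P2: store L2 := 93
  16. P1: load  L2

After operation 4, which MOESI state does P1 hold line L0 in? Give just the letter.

1. P2: store L2 := 49  bus=[BusRdX]  L2: P0=I P1=I P2=M  mem[L2]=30
2. P2: store L2 := 9  bus=[-]  L2: P0=I P1=I P2=M  mem[L2]=30
3. P2: load  L1  bus=[BusRd]  L1: P0=I P1=I P2=E  mem[L1]=0
4. P1: load  L0  bus=[BusRd]  L0: P0=I P1=E P2=I  mem[L0]=10
5. P0: load  L2  bus=[BusRd]  L2: P0=S P1=I P2=O  mem[L2]=30
6. P0: store L2 := 60  bus=[BusUpgr,Flush]  L2: P0=M P1=I P2=I  mem[L2]=9
7. P2: store L1 := 84  bus=[-]  L1: P0=I P1=I P2=M  mem[L1]=0
8. P2: load  L1  bus=[-]  L1: P0=I P1=I P2=M  mem[L1]=0
9. P0: store L2 := 78  bus=[-]  L2: P0=M P1=I P2=I  mem[L2]=9
10. P1: store L2 := 65  bus=[BusRdX,Flush]  L2: P0=I P1=M P2=I  mem[L2]=78
11. P2: store L1 := 82  bus=[-]  L1: P0=I P1=I P2=M  mem[L1]=0
12. P0: load  L2  bus=[BusRd]  L2: P0=S P1=O P2=I  mem[L2]=78
13. P1: load  L2  bus=[-]  L2: P0=S P1=O P2=I  mem[L2]=78
14. P0: load  L1  bus=[BusRd]  L1: P0=S P1=I P2=O  mem[L1]=0
15. P2: store L2 := 93  bus=[BusRdX,Flush]  L2: P0=I P1=I P2=M  mem[L2]=65
16. P1: load  L2  bus=[BusRd]  L2: P0=I P1=S P2=O  mem[L2]=65

state = E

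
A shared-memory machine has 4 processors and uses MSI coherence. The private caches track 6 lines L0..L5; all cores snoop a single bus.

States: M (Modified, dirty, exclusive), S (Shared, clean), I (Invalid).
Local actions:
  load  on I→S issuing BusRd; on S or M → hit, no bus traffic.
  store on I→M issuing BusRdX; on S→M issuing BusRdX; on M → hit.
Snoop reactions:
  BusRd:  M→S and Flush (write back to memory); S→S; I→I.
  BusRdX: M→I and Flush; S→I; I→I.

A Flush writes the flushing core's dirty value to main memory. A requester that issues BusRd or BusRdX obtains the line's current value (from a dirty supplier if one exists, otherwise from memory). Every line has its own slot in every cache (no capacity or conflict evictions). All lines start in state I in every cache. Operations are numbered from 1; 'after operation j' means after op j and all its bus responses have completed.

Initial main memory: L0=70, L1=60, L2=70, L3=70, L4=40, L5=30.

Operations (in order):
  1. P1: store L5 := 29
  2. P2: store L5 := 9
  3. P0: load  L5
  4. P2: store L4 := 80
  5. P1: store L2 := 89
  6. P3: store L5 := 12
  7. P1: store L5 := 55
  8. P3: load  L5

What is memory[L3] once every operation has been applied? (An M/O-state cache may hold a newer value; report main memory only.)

memory[L3] = 70

1. P1: store L5 := 29  bus=[BusRdX]  L5: P0=I P1=M P2=I P3=I  mem[L5]=30
2. P2: store L5 := 9  bus=[BusRdX,Flush]  L5: P0=I P1=I P2=M P3=I  mem[L5]=29
3. P0: load  L5  bus=[BusRd,Flush]  L5: P0=S P1=I P2=S P3=I  mem[L5]=9
4. P2: store L4 := 80  bus=[BusRdX]  L4: P0=I P1=I P2=M P3=I  mem[L4]=40
5. P1: store L2 := 89  bus=[BusRdX]  L2: P0=I P1=M P2=I P3=I  mem[L2]=70
6. P3: store L5 := 12  bus=[BusRdX]  L5: P0=I P1=I P2=I P3=M  mem[L5]=9
7. P1: store L5 := 55  bus=[BusRdX,Flush]  L5: P0=I P1=M P2=I P3=I  mem[L5]=12
8. P3: load  L5  bus=[BusRd,Flush]  L5: P0=I P1=S P2=I P3=S  mem[L5]=55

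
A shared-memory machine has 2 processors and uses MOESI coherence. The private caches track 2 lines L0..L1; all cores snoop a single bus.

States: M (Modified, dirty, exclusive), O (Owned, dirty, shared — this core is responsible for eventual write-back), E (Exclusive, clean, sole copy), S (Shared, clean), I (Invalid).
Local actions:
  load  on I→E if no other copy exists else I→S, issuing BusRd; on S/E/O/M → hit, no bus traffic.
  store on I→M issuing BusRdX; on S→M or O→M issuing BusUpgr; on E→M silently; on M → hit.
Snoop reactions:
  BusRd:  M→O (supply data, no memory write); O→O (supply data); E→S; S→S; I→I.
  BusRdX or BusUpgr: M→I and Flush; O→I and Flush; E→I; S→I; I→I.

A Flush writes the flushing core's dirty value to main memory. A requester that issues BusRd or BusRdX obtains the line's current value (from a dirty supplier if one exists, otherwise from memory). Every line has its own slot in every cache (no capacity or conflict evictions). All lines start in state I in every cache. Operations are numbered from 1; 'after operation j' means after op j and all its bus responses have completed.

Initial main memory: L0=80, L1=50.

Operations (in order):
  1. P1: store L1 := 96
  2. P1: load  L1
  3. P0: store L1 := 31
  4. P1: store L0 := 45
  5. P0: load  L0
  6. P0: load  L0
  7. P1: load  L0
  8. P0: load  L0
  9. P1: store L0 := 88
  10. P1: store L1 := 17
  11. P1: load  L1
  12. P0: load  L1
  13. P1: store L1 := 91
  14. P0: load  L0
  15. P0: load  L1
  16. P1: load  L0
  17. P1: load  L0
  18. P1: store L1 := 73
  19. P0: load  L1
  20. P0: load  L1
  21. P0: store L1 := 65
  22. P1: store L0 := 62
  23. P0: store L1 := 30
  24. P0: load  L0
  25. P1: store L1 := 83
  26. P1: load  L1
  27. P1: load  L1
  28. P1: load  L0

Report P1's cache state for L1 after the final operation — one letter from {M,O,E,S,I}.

state = M

  op1 P1: store L1 := 96 → I/M on L1; bus BusRdX; mem=50
  op2 P1: load  L1 → I/M on L1; bus (none); mem=50
  op3 P0: store L1 := 31 → M/I on L1; bus BusRdX Flush; mem=96
  op4 P1: store L0 := 45 → I/M on L0; bus BusRdX; mem=80
  op5 P0: load  L0 → S/O on L0; bus BusRd; mem=80
  op6 P0: load  L0 → S/O on L0; bus (none); mem=80
  op7 P1: load  L0 → S/O on L0; bus (none); mem=80
  op8 P0: load  L0 → S/O on L0; bus (none); mem=80
  op9 P1: store L0 := 88 → I/M on L0; bus BusUpgr; mem=80
  op10 P1: store L1 := 17 → I/M on L1; bus BusRdX Flush; mem=31
  op11 P1: load  L1 → I/M on L1; bus (none); mem=31
  op12 P0: load  L1 → S/O on L1; bus BusRd; mem=31
  op13 P1: store L1 := 91 → I/M on L1; bus BusUpgr; mem=31
  op14 P0: load  L0 → S/O on L0; bus BusRd; mem=80
  op15 P0: load  L1 → S/O on L1; bus BusRd; mem=31
  op16 P1: load  L0 → S/O on L0; bus (none); mem=80
  op17 P1: load  L0 → S/O on L0; bus (none); mem=80
  op18 P1: store L1 := 73 → I/M on L1; bus BusUpgr; mem=31
  op19 P0: load  L1 → S/O on L1; bus BusRd; mem=31
  op20 P0: load  L1 → S/O on L1; bus (none); mem=31
  op21 P0: store L1 := 65 → M/I on L1; bus BusUpgr Flush; mem=73
  op22 P1: store L0 := 62 → I/M on L0; bus BusUpgr; mem=80
  op23 P0: store L1 := 30 → M/I on L1; bus (none); mem=73
  op24 P0: load  L0 → S/O on L0; bus BusRd; mem=80
  op25 P1: store L1 := 83 → I/M on L1; bus BusRdX Flush; mem=30
  op26 P1: load  L1 → I/M on L1; bus (none); mem=30
  op27 P1: load  L1 → I/M on L1; bus (none); mem=30
  op28 P1: load  L0 → S/O on L0; bus (none); mem=80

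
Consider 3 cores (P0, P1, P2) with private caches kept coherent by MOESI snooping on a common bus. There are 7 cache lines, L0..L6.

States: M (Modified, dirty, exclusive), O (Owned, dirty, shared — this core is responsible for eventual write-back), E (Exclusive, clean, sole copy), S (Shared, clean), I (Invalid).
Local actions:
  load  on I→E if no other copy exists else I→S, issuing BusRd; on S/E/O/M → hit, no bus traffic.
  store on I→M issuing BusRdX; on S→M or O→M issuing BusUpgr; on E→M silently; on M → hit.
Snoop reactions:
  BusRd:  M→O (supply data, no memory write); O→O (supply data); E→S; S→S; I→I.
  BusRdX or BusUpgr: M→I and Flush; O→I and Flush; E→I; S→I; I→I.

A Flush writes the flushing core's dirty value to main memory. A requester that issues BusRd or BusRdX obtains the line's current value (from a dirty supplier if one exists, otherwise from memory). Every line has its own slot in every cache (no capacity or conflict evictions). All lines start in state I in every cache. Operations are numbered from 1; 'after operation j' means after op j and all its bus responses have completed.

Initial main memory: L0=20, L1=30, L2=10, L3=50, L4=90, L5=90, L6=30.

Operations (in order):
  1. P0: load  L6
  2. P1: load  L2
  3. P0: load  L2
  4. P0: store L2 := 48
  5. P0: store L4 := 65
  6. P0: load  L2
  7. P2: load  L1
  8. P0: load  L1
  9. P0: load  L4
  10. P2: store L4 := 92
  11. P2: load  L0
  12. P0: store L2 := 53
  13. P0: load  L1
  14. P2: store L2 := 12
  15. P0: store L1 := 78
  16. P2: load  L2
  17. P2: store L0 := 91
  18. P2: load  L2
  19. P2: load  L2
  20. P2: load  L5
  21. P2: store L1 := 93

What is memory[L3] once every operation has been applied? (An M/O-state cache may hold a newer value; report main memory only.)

memory[L3] = 50

[1] P0: load  L6 | P0:E(30), P1:I, P2:I | bus: BusRd
[2] P1: load  L2 | P0:I, P1:E(10), P2:I | bus: BusRd
[3] P0: load  L2 | P0:S(10), P1:S(10), P2:I | bus: BusRd
[4] P0: store L2 := 48 | P0:M(48), P1:I, P2:I | bus: BusUpgr
[5] P0: store L4 := 65 | P0:M(65), P1:I, P2:I | bus: BusRdX
[6] P0: load  L2 | P0:M(48), P1:I, P2:I | bus: none
[7] P2: load  L1 | P0:I, P1:I, P2:E(30) | bus: BusRd
[8] P0: load  L1 | P0:S(30), P1:I, P2:S(30) | bus: BusRd
[9] P0: load  L4 | P0:M(65), P1:I, P2:I | bus: none
[10] P2: store L4 := 92 | P0:I, P1:I, P2:M(92) | bus: BusRdX,Flush
[11] P2: load  L0 | P0:I, P1:I, P2:E(20) | bus: BusRd
[12] P0: store L2 := 53 | P0:M(53), P1:I, P2:I | bus: none
[13] P0: load  L1 | P0:S(30), P1:I, P2:S(30) | bus: none
[14] P2: store L2 := 12 | P0:I, P1:I, P2:M(12) | bus: BusRdX,Flush
[15] P0: store L1 := 78 | P0:M(78), P1:I, P2:I | bus: BusUpgr
[16] P2: load  L2 | P0:I, P1:I, P2:M(12) | bus: none
[17] P2: store L0 := 91 | P0:I, P1:I, P2:M(91) | bus: none
[18] P2: load  L2 | P0:I, P1:I, P2:M(12) | bus: none
[19] P2: load  L2 | P0:I, P1:I, P2:M(12) | bus: none
[20] P2: load  L5 | P0:I, P1:I, P2:E(90) | bus: BusRd
[21] P2: store L1 := 93 | P0:I, P1:I, P2:M(93) | bus: BusRdX,Flush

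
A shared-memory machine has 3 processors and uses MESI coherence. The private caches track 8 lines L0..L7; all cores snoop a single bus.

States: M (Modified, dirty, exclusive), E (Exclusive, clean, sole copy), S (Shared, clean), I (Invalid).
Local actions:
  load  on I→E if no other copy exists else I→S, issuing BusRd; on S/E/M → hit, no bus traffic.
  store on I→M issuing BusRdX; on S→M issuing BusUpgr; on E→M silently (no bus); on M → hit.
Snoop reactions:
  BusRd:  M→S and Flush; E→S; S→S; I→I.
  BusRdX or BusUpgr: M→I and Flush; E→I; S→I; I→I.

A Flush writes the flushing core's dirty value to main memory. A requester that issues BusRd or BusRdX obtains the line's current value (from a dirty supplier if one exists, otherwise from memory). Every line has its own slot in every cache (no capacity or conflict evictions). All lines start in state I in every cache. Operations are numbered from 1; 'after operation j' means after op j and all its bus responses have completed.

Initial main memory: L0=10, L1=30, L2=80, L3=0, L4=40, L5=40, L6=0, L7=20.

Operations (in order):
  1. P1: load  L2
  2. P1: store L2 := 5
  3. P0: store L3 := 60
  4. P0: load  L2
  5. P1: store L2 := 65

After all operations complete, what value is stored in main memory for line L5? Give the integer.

[1] P1: load  L2 | P0:I, P1:E(80), P2:I | bus: BusRd
[2] P1: store L2 := 5 | P0:I, P1:M(5), P2:I | bus: none
[3] P0: store L3 := 60 | P0:M(60), P1:I, P2:I | bus: BusRdX
[4] P0: load  L2 | P0:S(5), P1:S(5), P2:I | bus: BusRd,Flush
[5] P1: store L2 := 65 | P0:I, P1:M(65), P2:I | bus: BusUpgr

memory[L5] = 40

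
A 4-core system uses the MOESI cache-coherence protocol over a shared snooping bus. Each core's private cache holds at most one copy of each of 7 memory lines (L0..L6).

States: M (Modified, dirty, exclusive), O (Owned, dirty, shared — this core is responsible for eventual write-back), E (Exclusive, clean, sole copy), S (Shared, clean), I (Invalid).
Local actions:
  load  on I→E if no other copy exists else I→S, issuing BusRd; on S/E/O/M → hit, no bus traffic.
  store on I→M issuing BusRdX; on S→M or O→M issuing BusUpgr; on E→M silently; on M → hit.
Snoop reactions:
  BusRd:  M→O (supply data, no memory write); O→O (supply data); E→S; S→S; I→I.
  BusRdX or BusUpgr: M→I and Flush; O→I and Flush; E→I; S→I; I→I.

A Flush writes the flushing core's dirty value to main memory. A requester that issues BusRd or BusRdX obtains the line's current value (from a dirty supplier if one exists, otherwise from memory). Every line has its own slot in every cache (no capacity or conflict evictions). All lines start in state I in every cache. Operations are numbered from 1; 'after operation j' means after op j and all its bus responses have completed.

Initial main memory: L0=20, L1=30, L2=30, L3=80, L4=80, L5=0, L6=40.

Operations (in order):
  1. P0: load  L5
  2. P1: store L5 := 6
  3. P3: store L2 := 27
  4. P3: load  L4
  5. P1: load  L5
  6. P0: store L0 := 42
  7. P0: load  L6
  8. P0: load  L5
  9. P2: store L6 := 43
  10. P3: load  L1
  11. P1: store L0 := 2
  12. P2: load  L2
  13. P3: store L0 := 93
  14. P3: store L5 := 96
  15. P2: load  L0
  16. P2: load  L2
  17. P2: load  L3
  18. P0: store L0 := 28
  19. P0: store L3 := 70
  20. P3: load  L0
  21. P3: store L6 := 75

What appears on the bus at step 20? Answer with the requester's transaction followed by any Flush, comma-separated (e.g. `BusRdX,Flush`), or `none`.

  op1 P0: load  L5 → E/I/I/I on L5; bus BusRd; mem=0
  op2 P1: store L5 := 6 → I/M/I/I on L5; bus BusRdX; mem=0
  op3 P3: store L2 := 27 → I/I/I/M on L2; bus BusRdX; mem=30
  op4 P3: load  L4 → I/I/I/E on L4; bus BusRd; mem=80
  op5 P1: load  L5 → I/M/I/I on L5; bus (none); mem=0
  op6 P0: store L0 := 42 → M/I/I/I on L0; bus BusRdX; mem=20
  op7 P0: load  L6 → E/I/I/I on L6; bus BusRd; mem=40
  op8 P0: load  L5 → S/O/I/I on L5; bus BusRd; mem=0
  op9 P2: store L6 := 43 → I/I/M/I on L6; bus BusRdX; mem=40
  op10 P3: load  L1 → I/I/I/E on L1; bus BusRd; mem=30
  op11 P1: store L0 := 2 → I/M/I/I on L0; bus BusRdX Flush; mem=42
  op12 P2: load  L2 → I/I/S/O on L2; bus BusRd; mem=30
  op13 P3: store L0 := 93 → I/I/I/M on L0; bus BusRdX Flush; mem=2
  op14 P3: store L5 := 96 → I/I/I/M on L5; bus BusRdX Flush; mem=6
  op15 P2: load  L0 → I/I/S/O on L0; bus BusRd; mem=2
  op16 P2: load  L2 → I/I/S/O on L2; bus (none); mem=30
  op17 P2: load  L3 → I/I/E/I on L3; bus BusRd; mem=80
  op18 P0: store L0 := 28 → M/I/I/I on L0; bus BusRdX Flush; mem=93
  op19 P0: store L3 := 70 → M/I/I/I on L3; bus BusRdX; mem=80
  op20 P3: load  L0 → O/I/I/S on L0; bus BusRd; mem=93
  op21 P3: store L6 := 75 → I/I/I/M on L6; bus BusRdX Flush; mem=43

bus = BusRd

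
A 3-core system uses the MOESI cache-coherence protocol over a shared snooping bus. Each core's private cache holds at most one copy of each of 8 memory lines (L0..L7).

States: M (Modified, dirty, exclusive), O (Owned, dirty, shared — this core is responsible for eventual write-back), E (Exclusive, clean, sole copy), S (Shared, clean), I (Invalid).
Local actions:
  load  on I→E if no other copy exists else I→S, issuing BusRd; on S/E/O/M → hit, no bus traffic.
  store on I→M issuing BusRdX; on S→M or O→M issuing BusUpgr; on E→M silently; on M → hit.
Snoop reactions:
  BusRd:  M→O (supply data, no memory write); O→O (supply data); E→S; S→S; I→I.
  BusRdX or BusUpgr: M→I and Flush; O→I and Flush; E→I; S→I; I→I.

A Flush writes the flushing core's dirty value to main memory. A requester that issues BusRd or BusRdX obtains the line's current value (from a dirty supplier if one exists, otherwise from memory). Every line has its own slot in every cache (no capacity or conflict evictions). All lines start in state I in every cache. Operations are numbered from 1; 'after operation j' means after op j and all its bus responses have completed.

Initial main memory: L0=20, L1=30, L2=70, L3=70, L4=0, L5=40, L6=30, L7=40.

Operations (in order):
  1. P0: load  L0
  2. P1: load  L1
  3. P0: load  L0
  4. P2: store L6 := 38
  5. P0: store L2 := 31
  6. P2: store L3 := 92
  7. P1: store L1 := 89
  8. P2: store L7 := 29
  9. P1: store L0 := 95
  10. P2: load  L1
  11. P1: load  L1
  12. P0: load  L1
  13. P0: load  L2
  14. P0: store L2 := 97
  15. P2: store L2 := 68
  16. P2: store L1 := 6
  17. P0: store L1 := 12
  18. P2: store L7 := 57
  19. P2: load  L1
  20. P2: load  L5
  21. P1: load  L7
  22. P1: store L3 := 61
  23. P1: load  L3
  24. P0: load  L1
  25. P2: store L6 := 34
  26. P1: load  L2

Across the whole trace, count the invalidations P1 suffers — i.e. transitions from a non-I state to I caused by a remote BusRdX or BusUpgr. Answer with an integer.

[1] P0: load  L0 | P0:E(20), P1:I, P2:I | bus: BusRd
[2] P1: load  L1 | P0:I, P1:E(30), P2:I | bus: BusRd
[3] P0: load  L0 | P0:E(20), P1:I, P2:I | bus: none
[4] P2: store L6 := 38 | P0:I, P1:I, P2:M(38) | bus: BusRdX
[5] P0: store L2 := 31 | P0:M(31), P1:I, P2:I | bus: BusRdX
[6] P2: store L3 := 92 | P0:I, P1:I, P2:M(92) | bus: BusRdX
[7] P1: store L1 := 89 | P0:I, P1:M(89), P2:I | bus: none
[8] P2: store L7 := 29 | P0:I, P1:I, P2:M(29) | bus: BusRdX
[9] P1: store L0 := 95 | P0:I, P1:M(95), P2:I | bus: BusRdX
[10] P2: load  L1 | P0:I, P1:O(89), P2:S(89) | bus: BusRd
[11] P1: load  L1 | P0:I, P1:O(89), P2:S(89) | bus: none
[12] P0: load  L1 | P0:S(89), P1:O(89), P2:S(89) | bus: BusRd
[13] P0: load  L2 | P0:M(31), P1:I, P2:I | bus: none
[14] P0: store L2 := 97 | P0:M(97), P1:I, P2:I | bus: none
[15] P2: store L2 := 68 | P0:I, P1:I, P2:M(68) | bus: BusRdX,Flush
[16] P2: store L1 := 6 | P0:I, P1:I, P2:M(6) | bus: BusUpgr,Flush
[17] P0: store L1 := 12 | P0:M(12), P1:I, P2:I | bus: BusRdX,Flush
[18] P2: store L7 := 57 | P0:I, P1:I, P2:M(57) | bus: none
[19] P2: load  L1 | P0:O(12), P1:I, P2:S(12) | bus: BusRd
[20] P2: load  L5 | P0:I, P1:I, P2:E(40) | bus: BusRd
[21] P1: load  L7 | P0:I, P1:S(57), P2:O(57) | bus: BusRd
[22] P1: store L3 := 61 | P0:I, P1:M(61), P2:I | bus: BusRdX,Flush
[23] P1: load  L3 | P0:I, P1:M(61), P2:I | bus: none
[24] P0: load  L1 | P0:O(12), P1:I, P2:S(12) | bus: none
[25] P2: store L6 := 34 | P0:I, P1:I, P2:M(34) | bus: none
[26] P1: load  L2 | P0:I, P1:S(68), P2:O(68) | bus: BusRd

invalidations = 1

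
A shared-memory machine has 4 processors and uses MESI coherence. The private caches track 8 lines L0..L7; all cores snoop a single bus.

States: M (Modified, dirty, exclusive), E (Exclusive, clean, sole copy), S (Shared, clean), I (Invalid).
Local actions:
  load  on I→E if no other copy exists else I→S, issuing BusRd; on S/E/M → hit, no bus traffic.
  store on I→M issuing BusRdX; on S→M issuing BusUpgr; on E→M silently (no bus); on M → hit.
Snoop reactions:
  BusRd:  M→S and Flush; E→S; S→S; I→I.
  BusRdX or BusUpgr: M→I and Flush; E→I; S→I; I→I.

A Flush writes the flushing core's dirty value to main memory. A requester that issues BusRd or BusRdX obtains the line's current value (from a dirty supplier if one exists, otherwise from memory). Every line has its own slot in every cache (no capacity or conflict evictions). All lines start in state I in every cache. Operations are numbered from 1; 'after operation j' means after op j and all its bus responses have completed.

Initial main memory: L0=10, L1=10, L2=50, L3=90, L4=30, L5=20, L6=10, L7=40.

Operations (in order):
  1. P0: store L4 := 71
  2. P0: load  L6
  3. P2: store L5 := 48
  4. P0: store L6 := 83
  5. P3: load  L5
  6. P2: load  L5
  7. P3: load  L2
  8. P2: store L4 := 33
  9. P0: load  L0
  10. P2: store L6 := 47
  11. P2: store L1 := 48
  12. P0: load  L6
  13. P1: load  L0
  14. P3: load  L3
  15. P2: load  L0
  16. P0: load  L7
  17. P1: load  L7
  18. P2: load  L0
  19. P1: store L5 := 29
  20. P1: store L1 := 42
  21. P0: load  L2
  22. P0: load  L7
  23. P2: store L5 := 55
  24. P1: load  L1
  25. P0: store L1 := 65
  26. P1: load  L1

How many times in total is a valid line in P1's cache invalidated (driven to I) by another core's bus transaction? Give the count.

invalidations = 2

1. P0: store L4 := 71  bus=[BusRdX]  L4: P0=M P1=I P2=I P3=I  mem[L4]=30
2. P0: load  L6  bus=[BusRd]  L6: P0=E P1=I P2=I P3=I  mem[L6]=10
3. P2: store L5 := 48  bus=[BusRdX]  L5: P0=I P1=I P2=M P3=I  mem[L5]=20
4. P0: store L6 := 83  bus=[-]  L6: P0=M P1=I P2=I P3=I  mem[L6]=10
5. P3: load  L5  bus=[BusRd,Flush]  L5: P0=I P1=I P2=S P3=S  mem[L5]=48
6. P2: load  L5  bus=[-]  L5: P0=I P1=I P2=S P3=S  mem[L5]=48
7. P3: load  L2  bus=[BusRd]  L2: P0=I P1=I P2=I P3=E  mem[L2]=50
8. P2: store L4 := 33  bus=[BusRdX,Flush]  L4: P0=I P1=I P2=M P3=I  mem[L4]=71
9. P0: load  L0  bus=[BusRd]  L0: P0=E P1=I P2=I P3=I  mem[L0]=10
10. P2: store L6 := 47  bus=[BusRdX,Flush]  L6: P0=I P1=I P2=M P3=I  mem[L6]=83
11. P2: store L1 := 48  bus=[BusRdX]  L1: P0=I P1=I P2=M P3=I  mem[L1]=10
12. P0: load  L6  bus=[BusRd,Flush]  L6: P0=S P1=I P2=S P3=I  mem[L6]=47
13. P1: load  L0  bus=[BusRd]  L0: P0=S P1=S P2=I P3=I  mem[L0]=10
14. P3: load  L3  bus=[BusRd]  L3: P0=I P1=I P2=I P3=E  mem[L3]=90
15. P2: load  L0  bus=[BusRd]  L0: P0=S P1=S P2=S P3=I  mem[L0]=10
16. P0: load  L7  bus=[BusRd]  L7: P0=E P1=I P2=I P3=I  mem[L7]=40
17. P1: load  L7  bus=[BusRd]  L7: P0=S P1=S P2=I P3=I  mem[L7]=40
18. P2: load  L0  bus=[-]  L0: P0=S P1=S P2=S P3=I  mem[L0]=10
19. P1: store L5 := 29  bus=[BusRdX]  L5: P0=I P1=M P2=I P3=I  mem[L5]=48
20. P1: store L1 := 42  bus=[BusRdX,Flush]  L1: P0=I P1=M P2=I P3=I  mem[L1]=48
21. P0: load  L2  bus=[BusRd]  L2: P0=S P1=I P2=I P3=S  mem[L2]=50
22. P0: load  L7  bus=[-]  L7: P0=S P1=S P2=I P3=I  mem[L7]=40
23. P2: store L5 := 55  bus=[BusRdX,Flush]  L5: P0=I P1=I P2=M P3=I  mem[L5]=29
24. P1: load  L1  bus=[-]  L1: P0=I P1=M P2=I P3=I  mem[L1]=48
25. P0: store L1 := 65  bus=[BusRdX,Flush]  L1: P0=M P1=I P2=I P3=I  mem[L1]=42
26. P1: load  L1  bus=[BusRd,Flush]  L1: P0=S P1=S P2=I P3=I  mem[L1]=65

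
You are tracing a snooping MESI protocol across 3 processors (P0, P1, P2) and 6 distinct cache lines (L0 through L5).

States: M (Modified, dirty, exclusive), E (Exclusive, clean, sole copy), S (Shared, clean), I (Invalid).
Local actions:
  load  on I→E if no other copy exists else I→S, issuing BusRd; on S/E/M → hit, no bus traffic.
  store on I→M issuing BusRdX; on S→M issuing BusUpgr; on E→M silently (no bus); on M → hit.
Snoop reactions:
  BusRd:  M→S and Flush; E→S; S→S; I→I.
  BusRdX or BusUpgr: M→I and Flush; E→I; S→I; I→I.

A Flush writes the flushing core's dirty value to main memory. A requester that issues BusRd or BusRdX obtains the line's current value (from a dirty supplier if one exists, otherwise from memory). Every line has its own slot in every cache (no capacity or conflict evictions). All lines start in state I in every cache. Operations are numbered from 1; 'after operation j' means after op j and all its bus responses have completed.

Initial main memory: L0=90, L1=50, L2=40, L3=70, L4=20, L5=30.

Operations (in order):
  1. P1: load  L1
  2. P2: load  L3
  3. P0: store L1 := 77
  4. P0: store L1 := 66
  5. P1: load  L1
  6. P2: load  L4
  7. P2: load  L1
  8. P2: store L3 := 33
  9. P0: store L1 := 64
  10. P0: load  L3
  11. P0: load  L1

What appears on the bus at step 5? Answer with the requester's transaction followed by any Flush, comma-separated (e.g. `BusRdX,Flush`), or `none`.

bus = BusRd,Flush

step 1: P1: load  L1  ⟶  IEI  (L1)  txn=BusRd  M[L1]=50
step 2: P2: load  L3  ⟶  IIE  (L3)  txn=BusRd  M[L3]=70
step 3: P0: store L1 := 77  ⟶  MII  (L1)  txn=BusRdX  M[L1]=50
step 4: P0: store L1 := 66  ⟶  MII  (L1)  txn=∅  M[L1]=50
step 5: P1: load  L1  ⟶  SSI  (L1)  txn=BusRd+Flush  M[L1]=66
step 6: P2: load  L4  ⟶  IIE  (L4)  txn=BusRd  M[L4]=20
step 7: P2: load  L1  ⟶  SSS  (L1)  txn=BusRd  M[L1]=66
step 8: P2: store L3 := 33  ⟶  IIM  (L3)  txn=∅  M[L3]=70
step 9: P0: store L1 := 64  ⟶  MII  (L1)  txn=BusUpgr  M[L1]=66
step 10: P0: load  L3  ⟶  SIS  (L3)  txn=BusRd+Flush  M[L3]=33
step 11: P0: load  L1  ⟶  MII  (L1)  txn=∅  M[L1]=66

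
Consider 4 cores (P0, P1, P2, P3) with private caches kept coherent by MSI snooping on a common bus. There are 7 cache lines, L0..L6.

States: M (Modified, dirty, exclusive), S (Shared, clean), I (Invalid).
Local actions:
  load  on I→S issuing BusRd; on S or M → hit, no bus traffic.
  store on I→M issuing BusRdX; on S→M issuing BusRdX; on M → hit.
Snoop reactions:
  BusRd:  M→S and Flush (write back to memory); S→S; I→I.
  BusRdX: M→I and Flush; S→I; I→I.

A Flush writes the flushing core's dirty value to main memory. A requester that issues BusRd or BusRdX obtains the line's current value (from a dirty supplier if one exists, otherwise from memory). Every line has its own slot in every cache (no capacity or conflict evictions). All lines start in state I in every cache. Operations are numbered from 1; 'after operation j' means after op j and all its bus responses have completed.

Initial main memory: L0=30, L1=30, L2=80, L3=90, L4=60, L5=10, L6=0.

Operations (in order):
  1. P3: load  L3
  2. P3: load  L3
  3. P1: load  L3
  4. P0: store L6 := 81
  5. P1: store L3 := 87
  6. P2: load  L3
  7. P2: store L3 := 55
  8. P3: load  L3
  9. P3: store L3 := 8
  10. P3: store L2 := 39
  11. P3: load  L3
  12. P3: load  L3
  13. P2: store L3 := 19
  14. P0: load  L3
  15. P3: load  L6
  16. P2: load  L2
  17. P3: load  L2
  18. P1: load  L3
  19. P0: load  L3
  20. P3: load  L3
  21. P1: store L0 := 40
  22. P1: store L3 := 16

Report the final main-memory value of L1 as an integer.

  op1 P3: load  L3 → I/I/I/S on L3; bus BusRd; mem=90
  op2 P3: load  L3 → I/I/I/S on L3; bus (none); mem=90
  op3 P1: load  L3 → I/S/I/S on L3; bus BusRd; mem=90
  op4 P0: store L6 := 81 → M/I/I/I on L6; bus BusRdX; mem=0
  op5 P1: store L3 := 87 → I/M/I/I on L3; bus BusRdX; mem=90
  op6 P2: load  L3 → I/S/S/I on L3; bus BusRd Flush; mem=87
  op7 P2: store L3 := 55 → I/I/M/I on L3; bus BusRdX; mem=87
  op8 P3: load  L3 → I/I/S/S on L3; bus BusRd Flush; mem=55
  op9 P3: store L3 := 8 → I/I/I/M on L3; bus BusRdX; mem=55
  op10 P3: store L2 := 39 → I/I/I/M on L2; bus BusRdX; mem=80
  op11 P3: load  L3 → I/I/I/M on L3; bus (none); mem=55
  op12 P3: load  L3 → I/I/I/M on L3; bus (none); mem=55
  op13 P2: store L3 := 19 → I/I/M/I on L3; bus BusRdX Flush; mem=8
  op14 P0: load  L3 → S/I/S/I on L3; bus BusRd Flush; mem=19
  op15 P3: load  L6 → S/I/I/S on L6; bus BusRd Flush; mem=81
  op16 P2: load  L2 → I/I/S/S on L2; bus BusRd Flush; mem=39
  op17 P3: load  L2 → I/I/S/S on L2; bus (none); mem=39
  op18 P1: load  L3 → S/S/S/I on L3; bus BusRd; mem=19
  op19 P0: load  L3 → S/S/S/I on L3; bus (none); mem=19
  op20 P3: load  L3 → S/S/S/S on L3; bus BusRd; mem=19
  op21 P1: store L0 := 40 → I/M/I/I on L0; bus BusRdX; mem=30
  op22 P1: store L3 := 16 → I/M/I/I on L3; bus BusRdX; mem=19

memory[L1] = 30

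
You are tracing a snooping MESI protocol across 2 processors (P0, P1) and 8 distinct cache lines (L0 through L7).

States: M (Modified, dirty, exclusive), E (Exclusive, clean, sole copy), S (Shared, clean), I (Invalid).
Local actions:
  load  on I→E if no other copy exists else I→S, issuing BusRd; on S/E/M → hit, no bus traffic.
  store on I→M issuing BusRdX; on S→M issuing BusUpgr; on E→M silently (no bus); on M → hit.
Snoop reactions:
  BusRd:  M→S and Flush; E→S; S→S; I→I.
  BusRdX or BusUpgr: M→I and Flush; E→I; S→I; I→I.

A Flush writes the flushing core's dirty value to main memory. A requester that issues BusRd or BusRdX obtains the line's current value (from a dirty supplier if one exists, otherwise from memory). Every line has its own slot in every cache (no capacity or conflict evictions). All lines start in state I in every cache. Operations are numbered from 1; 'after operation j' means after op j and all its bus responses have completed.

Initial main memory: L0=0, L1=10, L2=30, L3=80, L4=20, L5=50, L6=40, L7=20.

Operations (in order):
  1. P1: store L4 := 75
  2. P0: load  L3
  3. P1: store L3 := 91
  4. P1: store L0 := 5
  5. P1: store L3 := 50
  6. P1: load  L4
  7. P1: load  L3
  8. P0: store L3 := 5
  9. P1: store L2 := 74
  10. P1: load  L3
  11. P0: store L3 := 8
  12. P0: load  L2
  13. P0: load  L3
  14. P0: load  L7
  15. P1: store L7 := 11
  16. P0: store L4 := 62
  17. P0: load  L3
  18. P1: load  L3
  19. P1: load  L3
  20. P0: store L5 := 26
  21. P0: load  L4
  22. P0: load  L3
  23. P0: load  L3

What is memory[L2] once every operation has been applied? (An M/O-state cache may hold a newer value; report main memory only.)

[1] P1: store L4 := 75 | P0:I, P1:M(75) | bus: BusRdX
[2] P0: load  L3 | P0:E(80), P1:I | bus: BusRd
[3] P1: store L3 := 91 | P0:I, P1:M(91) | bus: BusRdX
[4] P1: store L0 := 5 | P0:I, P1:M(5) | bus: BusRdX
[5] P1: store L3 := 50 | P0:I, P1:M(50) | bus: none
[6] P1: load  L4 | P0:I, P1:M(75) | bus: none
[7] P1: load  L3 | P0:I, P1:M(50) | bus: none
[8] P0: store L3 := 5 | P0:M(5), P1:I | bus: BusRdX,Flush
[9] P1: store L2 := 74 | P0:I, P1:M(74) | bus: BusRdX
[10] P1: load  L3 | P0:S(5), P1:S(5) | bus: BusRd,Flush
[11] P0: store L3 := 8 | P0:M(8), P1:I | bus: BusUpgr
[12] P0: load  L2 | P0:S(74), P1:S(74) | bus: BusRd,Flush
[13] P0: load  L3 | P0:M(8), P1:I | bus: none
[14] P0: load  L7 | P0:E(20), P1:I | bus: BusRd
[15] P1: store L7 := 11 | P0:I, P1:M(11) | bus: BusRdX
[16] P0: store L4 := 62 | P0:M(62), P1:I | bus: BusRdX,Flush
[17] P0: load  L3 | P0:M(8), P1:I | bus: none
[18] P1: load  L3 | P0:S(8), P1:S(8) | bus: BusRd,Flush
[19] P1: load  L3 | P0:S(8), P1:S(8) | bus: none
[20] P0: store L5 := 26 | P0:M(26), P1:I | bus: BusRdX
[21] P0: load  L4 | P0:M(62), P1:I | bus: none
[22] P0: load  L3 | P0:S(8), P1:S(8) | bus: none
[23] P0: load  L3 | P0:S(8), P1:S(8) | bus: none

memory[L2] = 74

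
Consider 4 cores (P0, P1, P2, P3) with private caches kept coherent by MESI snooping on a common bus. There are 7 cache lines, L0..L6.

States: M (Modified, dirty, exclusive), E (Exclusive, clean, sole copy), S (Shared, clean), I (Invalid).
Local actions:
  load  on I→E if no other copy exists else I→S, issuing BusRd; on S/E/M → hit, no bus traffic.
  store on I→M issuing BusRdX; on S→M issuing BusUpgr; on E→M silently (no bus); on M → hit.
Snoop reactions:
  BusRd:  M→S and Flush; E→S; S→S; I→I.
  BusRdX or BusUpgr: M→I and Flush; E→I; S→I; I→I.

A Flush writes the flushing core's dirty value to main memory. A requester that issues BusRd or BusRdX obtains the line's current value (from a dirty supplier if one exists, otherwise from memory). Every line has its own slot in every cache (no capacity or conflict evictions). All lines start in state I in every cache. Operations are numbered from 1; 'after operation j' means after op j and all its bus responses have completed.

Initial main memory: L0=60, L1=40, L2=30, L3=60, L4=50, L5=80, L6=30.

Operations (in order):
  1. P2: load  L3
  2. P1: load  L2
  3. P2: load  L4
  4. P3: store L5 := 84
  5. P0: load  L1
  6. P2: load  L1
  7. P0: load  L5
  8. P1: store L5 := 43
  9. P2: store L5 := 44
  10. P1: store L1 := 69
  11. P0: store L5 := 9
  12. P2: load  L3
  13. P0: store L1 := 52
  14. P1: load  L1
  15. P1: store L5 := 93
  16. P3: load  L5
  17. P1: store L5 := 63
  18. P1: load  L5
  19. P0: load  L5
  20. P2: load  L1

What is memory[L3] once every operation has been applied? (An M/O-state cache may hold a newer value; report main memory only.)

  op1 P2: load  L3 → I/I/E/I on L3; bus BusRd; mem=60
  op2 P1: load  L2 → I/E/I/I on L2; bus BusRd; mem=30
  op3 P2: load  L4 → I/I/E/I on L4; bus BusRd; mem=50
  op4 P3: store L5 := 84 → I/I/I/M on L5; bus BusRdX; mem=80
  op5 P0: load  L1 → E/I/I/I on L1; bus BusRd; mem=40
  op6 P2: load  L1 → S/I/S/I on L1; bus BusRd; mem=40
  op7 P0: load  L5 → S/I/I/S on L5; bus BusRd Flush; mem=84
  op8 P1: store L5 := 43 → I/M/I/I on L5; bus BusRdX; mem=84
  op9 P2: store L5 := 44 → I/I/M/I on L5; bus BusRdX Flush; mem=43
  op10 P1: store L1 := 69 → I/M/I/I on L1; bus BusRdX; mem=40
  op11 P0: store L5 := 9 → M/I/I/I on L5; bus BusRdX Flush; mem=44
  op12 P2: load  L3 → I/I/E/I on L3; bus (none); mem=60
  op13 P0: store L1 := 52 → M/I/I/I on L1; bus BusRdX Flush; mem=69
  op14 P1: load  L1 → S/S/I/I on L1; bus BusRd Flush; mem=52
  op15 P1: store L5 := 93 → I/M/I/I on L5; bus BusRdX Flush; mem=9
  op16 P3: load  L5 → I/S/I/S on L5; bus BusRd Flush; mem=93
  op17 P1: store L5 := 63 → I/M/I/I on L5; bus BusUpgr; mem=93
  op18 P1: load  L5 → I/M/I/I on L5; bus (none); mem=93
  op19 P0: load  L5 → S/S/I/I on L5; bus BusRd Flush; mem=63
  op20 P2: load  L1 → S/S/S/I on L1; bus BusRd; mem=52

memory[L3] = 60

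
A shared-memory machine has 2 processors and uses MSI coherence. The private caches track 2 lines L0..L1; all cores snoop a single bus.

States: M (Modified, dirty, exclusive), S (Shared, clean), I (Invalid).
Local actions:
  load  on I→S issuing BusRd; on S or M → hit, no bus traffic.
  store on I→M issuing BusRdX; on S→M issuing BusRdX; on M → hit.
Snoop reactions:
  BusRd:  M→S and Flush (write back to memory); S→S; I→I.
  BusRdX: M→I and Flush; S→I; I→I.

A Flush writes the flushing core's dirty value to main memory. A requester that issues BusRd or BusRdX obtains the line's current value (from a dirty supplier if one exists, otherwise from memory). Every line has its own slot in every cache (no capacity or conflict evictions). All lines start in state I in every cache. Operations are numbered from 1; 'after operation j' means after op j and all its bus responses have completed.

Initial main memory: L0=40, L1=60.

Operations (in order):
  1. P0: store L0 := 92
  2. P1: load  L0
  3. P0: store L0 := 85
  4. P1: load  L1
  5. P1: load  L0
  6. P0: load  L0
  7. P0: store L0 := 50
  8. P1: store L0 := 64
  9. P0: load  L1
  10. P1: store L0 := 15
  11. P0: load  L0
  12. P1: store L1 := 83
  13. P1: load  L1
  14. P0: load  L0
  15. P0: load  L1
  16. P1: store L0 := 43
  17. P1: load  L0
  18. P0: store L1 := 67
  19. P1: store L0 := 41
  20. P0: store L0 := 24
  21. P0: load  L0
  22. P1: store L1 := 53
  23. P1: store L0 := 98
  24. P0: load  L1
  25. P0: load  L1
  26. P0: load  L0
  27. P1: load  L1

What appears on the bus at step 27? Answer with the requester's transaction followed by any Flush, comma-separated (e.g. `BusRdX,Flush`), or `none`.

step 1: P0: store L0 := 92  ⟶  MI  (L0)  txn=BusRdX  M[L0]=40
step 2: P1: load  L0  ⟶  SS  (L0)  txn=BusRd+Flush  M[L0]=92
step 3: P0: store L0 := 85  ⟶  MI  (L0)  txn=BusRdX  M[L0]=92
step 4: P1: load  L1  ⟶  IS  (L1)  txn=BusRd  M[L1]=60
step 5: P1: load  L0  ⟶  SS  (L0)  txn=BusRd+Flush  M[L0]=85
step 6: P0: load  L0  ⟶  SS  (L0)  txn=∅  M[L0]=85
step 7: P0: store L0 := 50  ⟶  MI  (L0)  txn=BusRdX  M[L0]=85
step 8: P1: store L0 := 64  ⟶  IM  (L0)  txn=BusRdX+Flush  M[L0]=50
step 9: P0: load  L1  ⟶  SS  (L1)  txn=BusRd  M[L1]=60
step 10: P1: store L0 := 15  ⟶  IM  (L0)  txn=∅  M[L0]=50
step 11: P0: load  L0  ⟶  SS  (L0)  txn=BusRd+Flush  M[L0]=15
step 12: P1: store L1 := 83  ⟶  IM  (L1)  txn=BusRdX  M[L1]=60
step 13: P1: load  L1  ⟶  IM  (L1)  txn=∅  M[L1]=60
step 14: P0: load  L0  ⟶  SS  (L0)  txn=∅  M[L0]=15
step 15: P0: load  L1  ⟶  SS  (L1)  txn=BusRd+Flush  M[L1]=83
step 16: P1: store L0 := 43  ⟶  IM  (L0)  txn=BusRdX  M[L0]=15
step 17: P1: load  L0  ⟶  IM  (L0)  txn=∅  M[L0]=15
step 18: P0: store L1 := 67  ⟶  MI  (L1)  txn=BusRdX  M[L1]=83
step 19: P1: store L0 := 41  ⟶  IM  (L0)  txn=∅  M[L0]=15
step 20: P0: store L0 := 24  ⟶  MI  (L0)  txn=BusRdX+Flush  M[L0]=41
step 21: P0: load  L0  ⟶  MI  (L0)  txn=∅  M[L0]=41
step 22: P1: store L1 := 53  ⟶  IM  (L1)  txn=BusRdX+Flush  M[L1]=67
step 23: P1: store L0 := 98  ⟶  IM  (L0)  txn=BusRdX+Flush  M[L0]=24
step 24: P0: load  L1  ⟶  SS  (L1)  txn=BusRd+Flush  M[L1]=53
step 25: P0: load  L1  ⟶  SS  (L1)  txn=∅  M[L1]=53
step 26: P0: load  L0  ⟶  SS  (L0)  txn=BusRd+Flush  M[L0]=98
step 27: P1: load  L1  ⟶  SS  (L1)  txn=∅  M[L1]=53

bus = none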